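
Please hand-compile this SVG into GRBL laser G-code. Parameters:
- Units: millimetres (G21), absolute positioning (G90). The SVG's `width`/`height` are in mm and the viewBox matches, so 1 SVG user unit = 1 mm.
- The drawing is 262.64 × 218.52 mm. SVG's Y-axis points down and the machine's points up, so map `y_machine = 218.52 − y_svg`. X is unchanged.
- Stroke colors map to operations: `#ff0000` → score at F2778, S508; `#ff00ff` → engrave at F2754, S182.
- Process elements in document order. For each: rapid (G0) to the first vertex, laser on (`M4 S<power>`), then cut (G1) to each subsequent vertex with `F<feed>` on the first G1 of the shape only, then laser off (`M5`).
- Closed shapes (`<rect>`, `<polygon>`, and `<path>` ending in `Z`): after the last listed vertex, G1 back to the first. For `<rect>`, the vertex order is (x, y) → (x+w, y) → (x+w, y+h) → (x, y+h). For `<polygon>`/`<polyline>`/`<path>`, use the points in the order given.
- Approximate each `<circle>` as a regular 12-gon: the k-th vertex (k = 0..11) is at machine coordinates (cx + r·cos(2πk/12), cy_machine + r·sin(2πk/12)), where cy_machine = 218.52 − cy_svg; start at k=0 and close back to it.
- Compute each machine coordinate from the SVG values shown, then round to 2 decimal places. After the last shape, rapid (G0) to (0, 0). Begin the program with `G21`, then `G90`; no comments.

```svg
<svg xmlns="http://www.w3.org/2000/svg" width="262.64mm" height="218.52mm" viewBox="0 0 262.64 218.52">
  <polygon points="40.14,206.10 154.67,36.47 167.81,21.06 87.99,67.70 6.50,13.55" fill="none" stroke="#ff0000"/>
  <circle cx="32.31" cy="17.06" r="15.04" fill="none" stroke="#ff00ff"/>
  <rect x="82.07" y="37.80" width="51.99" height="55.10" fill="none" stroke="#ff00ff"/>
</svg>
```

G21
G90
G0 X40.14 Y12.42
M4 S508
G1 X154.67 Y182.05 F2778
G1 X167.81 Y197.46
G1 X87.99 Y150.82
G1 X6.50 Y204.97
G1 X40.14 Y12.42
M5
G0 X47.35 Y201.46
M4 S182
G1 X45.34 Y208.98 F2754
G1 X39.83 Y214.49
G1 X32.31 Y216.50
G1 X24.79 Y214.49
G1 X19.28 Y208.98
G1 X17.27 Y201.46
G1 X19.28 Y193.94
G1 X24.79 Y188.43
G1 X32.31 Y186.42
G1 X39.83 Y188.43
G1 X45.34 Y193.94
G1 X47.35 Y201.46
M5
G0 X82.07 Y180.72
M4 S182
G1 X134.06 Y180.72 F2754
G1 X134.06 Y125.62
G1 X82.07 Y125.62
G1 X82.07 Y180.72
M5
G0 X0.00 Y0.00

Since the viewBox matches the mm dimensions, user units are millimetres directly. The only transform is the Y-flip y_m = 218.52 − y_svg.

Shape 1 is a closed polygon drawn with `<polygon>`. Its stroke #ff0000 means score at S508, F2778. After flipping Y the toolpath is (40.14,12.42) → (154.67,182.05) → (167.81,197.46) → (87.99,150.82) → (6.50,204.97) → (40.14,12.42), returning to the start.

Shape 2 is a circle drawn with `<circle>`. Its stroke #ff00ff means engrave at S182, F2754. After flipping Y the toolpath is (47.35,201.46) → (45.34,208.98) → (39.83,214.49) → (32.31,216.50) → (24.79,214.49) → (19.28,208.98) → (17.27,201.46) → (19.28,193.94) → (24.79,188.43) → (32.31,186.42) → (39.83,188.43) → (45.34,193.94) → (47.35,201.46), returning to the start.

Shape 3 is a rectangle drawn with `<rect>`. Its stroke #ff00ff means engrave at S182, F2754. After flipping Y the toolpath is (82.07,180.72) → (134.06,180.72) → (134.06,125.62) → (82.07,125.62) → (82.07,180.72), returning to the start.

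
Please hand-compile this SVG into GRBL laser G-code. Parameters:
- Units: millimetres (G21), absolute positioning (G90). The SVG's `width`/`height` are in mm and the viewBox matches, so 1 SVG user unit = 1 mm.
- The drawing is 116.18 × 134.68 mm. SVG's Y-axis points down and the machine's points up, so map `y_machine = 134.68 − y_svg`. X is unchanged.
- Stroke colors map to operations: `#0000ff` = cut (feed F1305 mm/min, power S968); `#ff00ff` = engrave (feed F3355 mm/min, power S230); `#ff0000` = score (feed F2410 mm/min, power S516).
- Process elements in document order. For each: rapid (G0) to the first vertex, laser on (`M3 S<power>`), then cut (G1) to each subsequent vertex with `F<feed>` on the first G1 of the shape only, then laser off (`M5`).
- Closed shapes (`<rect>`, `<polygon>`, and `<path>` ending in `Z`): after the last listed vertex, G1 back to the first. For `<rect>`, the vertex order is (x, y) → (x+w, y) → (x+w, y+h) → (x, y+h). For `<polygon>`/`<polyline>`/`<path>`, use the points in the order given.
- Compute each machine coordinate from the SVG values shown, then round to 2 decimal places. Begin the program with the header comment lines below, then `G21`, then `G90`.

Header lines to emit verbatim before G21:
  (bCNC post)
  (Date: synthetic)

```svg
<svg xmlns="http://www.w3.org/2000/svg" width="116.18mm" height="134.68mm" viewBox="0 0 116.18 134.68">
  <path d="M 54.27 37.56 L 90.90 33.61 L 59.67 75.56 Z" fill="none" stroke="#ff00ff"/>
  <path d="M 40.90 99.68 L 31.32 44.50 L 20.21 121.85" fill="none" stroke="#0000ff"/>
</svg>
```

1 u = 1 mm; y_m = 134.68 − y.

[1] `<path>` closed polygon, #ff00ff→engrave S230 F3355: (54.27,97.12) → (90.90,101.07) → (59.67,59.12) → (54.27,97.12) (closed)

[2] `<path>` open polyline, #0000ff→cut S968 F1305: (40.90,35.00) → (31.32,90.18) → (20.21,12.83)

(bCNC post)
(Date: synthetic)
G21
G90
G0 X54.27 Y97.12
M3 S230
G1 X90.90 Y101.07 F3355
G1 X59.67 Y59.12
G1 X54.27 Y97.12
M5
G0 X40.90 Y35.00
M3 S968
G1 X31.32 Y90.18 F1305
G1 X20.21 Y12.83
M5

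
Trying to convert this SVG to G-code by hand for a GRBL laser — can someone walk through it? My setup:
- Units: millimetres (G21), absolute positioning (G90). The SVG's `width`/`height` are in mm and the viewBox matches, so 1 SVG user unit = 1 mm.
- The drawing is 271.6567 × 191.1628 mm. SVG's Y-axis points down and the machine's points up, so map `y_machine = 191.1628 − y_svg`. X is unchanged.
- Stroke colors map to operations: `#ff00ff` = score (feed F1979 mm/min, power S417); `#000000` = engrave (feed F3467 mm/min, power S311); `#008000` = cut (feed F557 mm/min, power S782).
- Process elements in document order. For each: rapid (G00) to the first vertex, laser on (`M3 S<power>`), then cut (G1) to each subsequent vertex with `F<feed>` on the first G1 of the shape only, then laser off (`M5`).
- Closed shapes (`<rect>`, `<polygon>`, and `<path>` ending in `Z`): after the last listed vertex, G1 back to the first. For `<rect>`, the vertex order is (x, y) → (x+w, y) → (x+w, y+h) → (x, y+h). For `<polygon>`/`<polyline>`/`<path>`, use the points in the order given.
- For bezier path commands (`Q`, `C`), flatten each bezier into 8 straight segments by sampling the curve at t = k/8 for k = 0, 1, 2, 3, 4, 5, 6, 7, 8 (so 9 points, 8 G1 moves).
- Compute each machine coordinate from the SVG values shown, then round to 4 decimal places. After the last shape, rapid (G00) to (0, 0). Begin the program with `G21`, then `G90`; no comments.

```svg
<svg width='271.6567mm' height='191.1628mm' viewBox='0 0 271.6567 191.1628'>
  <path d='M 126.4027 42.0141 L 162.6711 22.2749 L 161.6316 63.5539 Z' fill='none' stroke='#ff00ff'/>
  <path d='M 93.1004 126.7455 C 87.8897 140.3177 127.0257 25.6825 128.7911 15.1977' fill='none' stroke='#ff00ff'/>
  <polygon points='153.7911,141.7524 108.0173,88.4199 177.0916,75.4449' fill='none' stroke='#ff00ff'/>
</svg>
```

G21
G90
G00 X126.4027 Y149.1487
M3 S417
G1 X162.6711 Y168.8879 F1979
G1 X161.6316 Y127.6089
G1 X126.4027 Y149.1487
M5
G00 X93.1004 Y64.4173
M3 S417
G1 X93.0655 Y64.8836 F1979
G1 X96.2305 Y74.6464
G1 X101.6378 Y90.9828
G1 X108.3297 Y111.1698
G1 X115.3486 Y132.4845
G1 X121.7369 Y152.2039
G1 X126.5369 Y167.6051
G1 X128.7911 Y175.9651
M5
G00 X153.7911 Y49.4104
M3 S417
G1 X108.0173 Y102.7429 F1979
G1 X177.0916 Y115.7179
G1 X153.7911 Y49.4104
M5
G00 X0.0000 Y0.0000

Since the viewBox matches the mm dimensions, user units are millimetres directly. The only transform is the Y-flip y_m = 191.1628 − y_svg.

Shape 1 is a regular polygon drawn with `<path>`. Its stroke #ff00ff means score at S417, F1979. After flipping Y the toolpath is (126.4027,149.1487) → (162.6711,168.8879) → (161.6316,127.6089) → (126.4027,149.1487), returning to the start.

Shape 2 is a cubic bezier drawn with `<path>`. Its stroke #ff00ff means score at S417, F1979. After flipping Y the toolpath is (93.1004,64.4173) → (93.0655,64.8836) → (96.2305,74.6464) → (101.6378,90.9828) → (108.3297,111.1698) → (115.3486,132.4845) → (121.7369,152.2039) → (126.5369,167.6051) → (128.7911,175.9651).

Shape 3 is a regular polygon drawn with `<polygon>`. Its stroke #ff00ff means score at S417, F1979. After flipping Y the toolpath is (153.7911,49.4104) → (108.0173,102.7429) → (177.0916,115.7179) → (153.7911,49.4104), returning to the start.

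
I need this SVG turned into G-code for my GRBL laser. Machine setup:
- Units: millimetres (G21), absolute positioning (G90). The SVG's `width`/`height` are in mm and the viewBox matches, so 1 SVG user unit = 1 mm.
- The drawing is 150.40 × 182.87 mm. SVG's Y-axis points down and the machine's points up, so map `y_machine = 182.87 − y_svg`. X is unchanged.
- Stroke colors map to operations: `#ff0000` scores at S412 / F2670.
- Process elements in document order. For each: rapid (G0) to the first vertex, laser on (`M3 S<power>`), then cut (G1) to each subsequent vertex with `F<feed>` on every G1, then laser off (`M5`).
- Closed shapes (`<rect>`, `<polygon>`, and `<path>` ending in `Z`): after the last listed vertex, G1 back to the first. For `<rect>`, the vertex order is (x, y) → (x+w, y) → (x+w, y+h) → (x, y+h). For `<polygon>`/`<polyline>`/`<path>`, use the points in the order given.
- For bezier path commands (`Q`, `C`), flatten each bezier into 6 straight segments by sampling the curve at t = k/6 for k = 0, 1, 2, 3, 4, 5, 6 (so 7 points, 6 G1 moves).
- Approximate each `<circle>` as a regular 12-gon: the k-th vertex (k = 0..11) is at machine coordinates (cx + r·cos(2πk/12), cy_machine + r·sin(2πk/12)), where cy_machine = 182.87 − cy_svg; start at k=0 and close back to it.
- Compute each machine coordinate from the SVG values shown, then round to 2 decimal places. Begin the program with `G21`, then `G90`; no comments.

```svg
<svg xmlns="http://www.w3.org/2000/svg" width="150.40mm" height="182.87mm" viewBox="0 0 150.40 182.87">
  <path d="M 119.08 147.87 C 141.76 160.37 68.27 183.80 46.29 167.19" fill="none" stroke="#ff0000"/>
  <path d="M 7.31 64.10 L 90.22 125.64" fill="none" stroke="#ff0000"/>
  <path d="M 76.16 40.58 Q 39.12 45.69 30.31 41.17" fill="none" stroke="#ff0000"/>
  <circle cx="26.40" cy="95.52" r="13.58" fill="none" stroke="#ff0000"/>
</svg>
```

G21
G90
G0 X119.08 Y35.00
M3 S412
G1 X123.09 Y28.08 F2670
G1 X115.17 Y20.74 F2670
G1 X99.43 Y14.42 F2670
G1 X79.97 Y10.53 F2670
G1 X60.89 Y10.48 F2670
G1 X46.29 Y15.68 F2670
M5
G0 X7.31 Y118.77
M3 S412
G1 X90.22 Y57.23 F2670
M5
G0 X76.16 Y142.29
M3 S412
G1 X64.60 Y140.85 F2670
G1 X54.60 Y139.95 F2670
G1 X46.18 Y139.59 F2670
G1 X39.32 Y139.76 F2670
G1 X34.03 Y140.46 F2670
G1 X30.31 Y141.70 F2670
M5
G0 X39.98 Y87.35
M3 S412
G1 X38.16 Y94.14 F2670
G1 X33.19 Y99.11 F2670
G1 X26.40 Y100.93 F2670
G1 X19.61 Y99.11 F2670
G1 X14.64 Y94.14 F2670
G1 X12.82 Y87.35 F2670
G1 X14.64 Y80.56 F2670
G1 X19.61 Y75.59 F2670
G1 X26.40 Y73.77 F2670
G1 X33.19 Y75.59 F2670
G1 X38.16 Y80.56 F2670
G1 X39.98 Y87.35 F2670
M5

viewBox `0 0 150.40 182.87` with mm width/height → 1 unit = 1 mm. Flip: y_m = 182.87 − y_svg.

**Shape 1** — `<path>` cubic bezier, stroke `#ff0000` → score (S412, F2670). Control points (SVG): P0=(119.08,147.87), P1=(141.76,160.37), P2=(68.27,183.80), P3=(46.29,167.19); sampled at t=k/6. Machine vertices: (119.08,35.00) → (123.09,28.08) → (115.17,20.74) → (99.43,14.42) → (79.97,10.53) → (60.89,10.48) → (46.29,15.68). Open path.

**Shape 2** — `<path>` line segment, stroke `#ff0000` → score (S412, F2670). Machine vertices: (7.31,118.77) → (90.22,57.23). Open path.

**Shape 3** — `<path>` quadratic bezier, stroke `#ff0000` → score (S412, F2670). Control points (SVG): P0=(76.16,40.58), P1=(39.12,45.69), P2=(30.31,41.17); sampled at t=k/6. Machine vertices: (76.16,142.29) → (64.60,140.85) → (54.60,139.95) → (46.18,139.59) → (39.32,139.76) → (34.03,140.46) → (30.31,141.70). Open path.

**Shape 4** — `<circle>` circle, stroke `#ff0000` → score (S412, F2670). Machine vertices: (39.98,87.35) → (38.16,94.14) → (33.19,99.11) → (26.40,100.93) → (19.61,99.11) → (14.64,94.14) → (12.82,87.35) → (14.64,80.56) → (19.61,75.59) → (26.40,73.77) → (33.19,75.59) → (38.16,80.56) → (39.98,87.35). Closed: final G1 returns to the first vertex.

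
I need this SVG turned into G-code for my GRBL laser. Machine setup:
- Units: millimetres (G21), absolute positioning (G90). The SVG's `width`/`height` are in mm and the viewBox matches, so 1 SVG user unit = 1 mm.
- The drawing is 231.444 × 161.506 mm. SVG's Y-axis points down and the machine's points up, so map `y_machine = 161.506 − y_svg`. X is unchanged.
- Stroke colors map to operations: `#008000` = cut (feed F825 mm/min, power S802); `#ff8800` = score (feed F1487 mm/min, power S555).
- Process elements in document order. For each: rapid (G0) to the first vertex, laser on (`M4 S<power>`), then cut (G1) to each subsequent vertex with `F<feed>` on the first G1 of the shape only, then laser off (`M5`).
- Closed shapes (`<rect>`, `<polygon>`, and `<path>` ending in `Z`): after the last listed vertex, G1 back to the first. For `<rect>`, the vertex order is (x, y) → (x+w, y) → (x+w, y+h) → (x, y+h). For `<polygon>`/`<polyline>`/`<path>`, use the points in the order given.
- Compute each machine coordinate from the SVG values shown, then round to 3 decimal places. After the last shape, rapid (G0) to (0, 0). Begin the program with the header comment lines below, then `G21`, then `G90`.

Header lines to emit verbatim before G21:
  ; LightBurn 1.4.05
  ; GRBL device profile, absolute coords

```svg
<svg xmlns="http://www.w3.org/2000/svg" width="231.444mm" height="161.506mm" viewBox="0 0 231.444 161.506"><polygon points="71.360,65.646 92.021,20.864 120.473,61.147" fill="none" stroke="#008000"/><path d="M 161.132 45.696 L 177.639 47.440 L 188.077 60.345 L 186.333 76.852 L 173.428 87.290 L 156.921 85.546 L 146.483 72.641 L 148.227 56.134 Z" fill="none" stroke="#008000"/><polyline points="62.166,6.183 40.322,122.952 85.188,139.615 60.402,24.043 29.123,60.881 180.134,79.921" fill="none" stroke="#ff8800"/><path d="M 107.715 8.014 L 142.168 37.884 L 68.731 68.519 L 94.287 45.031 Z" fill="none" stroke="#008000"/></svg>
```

1 u = 1 mm; y_m = 161.506 − y.

[1] `<polygon>` regular polygon, #008000→cut S802 F825: (71.360,95.860) → (92.021,140.642) → (120.473,100.359) → (71.360,95.860) (closed)

[2] `<path>` regular polygon, #008000→cut S802 F825: (161.132,115.810) → (177.639,114.066) → (188.077,101.161) → (186.333,84.654) → (173.428,74.216) → (156.921,75.960) → (146.483,88.865) → (148.227,105.372) → (161.132,115.810) (closed)

[3] `<polyline>` open polyline, #ff8800→score S555 F1487: (62.166,155.323) → (40.322,38.554) → (85.188,21.891) → (60.402,137.463) → (29.123,100.625) → (180.134,81.585)

[4] `<path>` closed polygon, #008000→cut S802 F825: (107.715,153.492) → (142.168,123.622) → (68.731,92.987) → (94.287,116.475) → (107.715,153.492) (closed)

; LightBurn 1.4.05
; GRBL device profile, absolute coords
G21
G90
G0 X71.360 Y95.860
M4 S802
G1 X92.021 Y140.642 F825
G1 X120.473 Y100.359
G1 X71.360 Y95.860
M5
G0 X161.132 Y115.810
M4 S802
G1 X177.639 Y114.066 F825
G1 X188.077 Y101.161
G1 X186.333 Y84.654
G1 X173.428 Y74.216
G1 X156.921 Y75.960
G1 X146.483 Y88.865
G1 X148.227 Y105.372
G1 X161.132 Y115.810
M5
G0 X62.166 Y155.323
M4 S555
G1 X40.322 Y38.554 F1487
G1 X85.188 Y21.891
G1 X60.402 Y137.463
G1 X29.123 Y100.625
G1 X180.134 Y81.585
M5
G0 X107.715 Y153.492
M4 S802
G1 X142.168 Y123.622 F825
G1 X68.731 Y92.987
G1 X94.287 Y116.475
G1 X107.715 Y153.492
M5
G0 X0.000 Y0.000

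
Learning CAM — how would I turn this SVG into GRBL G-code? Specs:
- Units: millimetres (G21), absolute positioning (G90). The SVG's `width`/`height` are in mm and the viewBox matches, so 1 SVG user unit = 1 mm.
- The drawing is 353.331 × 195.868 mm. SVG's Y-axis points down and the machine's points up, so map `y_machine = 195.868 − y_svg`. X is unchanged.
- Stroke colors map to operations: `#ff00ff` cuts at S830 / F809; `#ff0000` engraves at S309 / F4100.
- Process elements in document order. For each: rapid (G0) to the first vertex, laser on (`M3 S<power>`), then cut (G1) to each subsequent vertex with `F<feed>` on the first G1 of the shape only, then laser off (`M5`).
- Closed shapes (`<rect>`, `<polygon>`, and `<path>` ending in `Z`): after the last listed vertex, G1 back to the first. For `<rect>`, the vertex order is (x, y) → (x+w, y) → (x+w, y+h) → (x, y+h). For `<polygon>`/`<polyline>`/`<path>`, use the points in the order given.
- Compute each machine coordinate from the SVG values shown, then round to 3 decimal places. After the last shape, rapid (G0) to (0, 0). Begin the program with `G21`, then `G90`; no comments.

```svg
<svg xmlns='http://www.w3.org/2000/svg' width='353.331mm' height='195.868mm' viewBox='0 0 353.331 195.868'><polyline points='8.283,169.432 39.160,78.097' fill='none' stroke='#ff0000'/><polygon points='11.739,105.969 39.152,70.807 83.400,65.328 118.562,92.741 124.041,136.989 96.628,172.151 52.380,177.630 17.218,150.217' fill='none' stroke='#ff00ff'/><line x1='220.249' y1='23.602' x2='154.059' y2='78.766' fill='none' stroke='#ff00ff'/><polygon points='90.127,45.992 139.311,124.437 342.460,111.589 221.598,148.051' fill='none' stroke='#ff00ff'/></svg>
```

G21
G90
G0 X8.283 Y26.436
M3 S309
G1 X39.160 Y117.771 F4100
M5
G0 X11.739 Y89.899
M3 S830
G1 X39.152 Y125.061 F809
G1 X83.400 Y130.540
G1 X118.562 Y103.127
G1 X124.041 Y58.879
G1 X96.628 Y23.717
G1 X52.380 Y18.238
G1 X17.218 Y45.651
G1 X11.739 Y89.899
M5
G0 X220.249 Y172.266
M3 S830
G1 X154.059 Y117.102 F809
M5
G0 X90.127 Y149.876
M3 S830
G1 X139.311 Y71.431 F809
G1 X342.460 Y84.279
G1 X221.598 Y47.817
G1 X90.127 Y149.876
M5
G0 X0.000 Y0.000

1 u = 1 mm; y_m = 195.868 − y.

[1] `<polyline>` line segment, #ff0000→engrave S309 F4100: (8.283,26.436) → (39.160,117.771)

[2] `<polygon>` regular polygon, #ff00ff→cut S830 F809: (11.739,89.899) → (39.152,125.061) → (83.400,130.540) → (118.562,103.127) → (124.041,58.879) → (96.628,23.717) → (52.380,18.238) → (17.218,45.651) → (11.739,89.899) (closed)

[3] `<line>` line segment, #ff00ff→cut S830 F809: (220.249,172.266) → (154.059,117.102)

[4] `<polygon>` closed polygon, #ff00ff→cut S830 F809: (90.127,149.876) → (139.311,71.431) → (342.460,84.279) → (221.598,47.817) → (90.127,149.876) (closed)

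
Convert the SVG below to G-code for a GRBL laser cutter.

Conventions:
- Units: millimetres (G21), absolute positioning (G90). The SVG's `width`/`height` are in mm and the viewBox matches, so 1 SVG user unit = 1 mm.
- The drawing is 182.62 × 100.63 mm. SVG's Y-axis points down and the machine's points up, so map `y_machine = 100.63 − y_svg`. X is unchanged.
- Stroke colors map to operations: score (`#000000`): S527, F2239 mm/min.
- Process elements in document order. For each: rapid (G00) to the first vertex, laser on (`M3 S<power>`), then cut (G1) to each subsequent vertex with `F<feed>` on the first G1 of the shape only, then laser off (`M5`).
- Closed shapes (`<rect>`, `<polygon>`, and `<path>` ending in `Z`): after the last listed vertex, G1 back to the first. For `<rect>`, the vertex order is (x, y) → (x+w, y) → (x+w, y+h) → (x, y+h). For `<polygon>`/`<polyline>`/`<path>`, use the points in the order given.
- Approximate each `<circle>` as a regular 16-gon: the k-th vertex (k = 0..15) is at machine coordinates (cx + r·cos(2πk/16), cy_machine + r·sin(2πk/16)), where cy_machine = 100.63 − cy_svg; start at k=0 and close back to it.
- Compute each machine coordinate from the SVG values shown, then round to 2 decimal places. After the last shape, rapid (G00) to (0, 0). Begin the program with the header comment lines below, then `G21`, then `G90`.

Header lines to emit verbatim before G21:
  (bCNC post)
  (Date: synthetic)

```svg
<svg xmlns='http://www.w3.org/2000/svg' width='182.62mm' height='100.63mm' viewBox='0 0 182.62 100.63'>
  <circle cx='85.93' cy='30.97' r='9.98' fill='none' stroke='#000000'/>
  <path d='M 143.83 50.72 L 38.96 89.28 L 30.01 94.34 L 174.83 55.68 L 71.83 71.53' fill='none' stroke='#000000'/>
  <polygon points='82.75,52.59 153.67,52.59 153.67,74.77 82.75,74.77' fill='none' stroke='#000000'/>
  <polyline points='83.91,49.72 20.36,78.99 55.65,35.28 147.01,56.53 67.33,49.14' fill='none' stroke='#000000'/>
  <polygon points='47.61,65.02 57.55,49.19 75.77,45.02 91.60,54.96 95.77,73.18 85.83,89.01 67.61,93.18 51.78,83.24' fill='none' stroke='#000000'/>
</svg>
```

Since the viewBox matches the mm dimensions, user units are millimetres directly. The only transform is the Y-flip y_m = 100.63 − y_svg.

Shape 1 is a circle drawn with `<circle>`. Its stroke #000000 means score at S527, F2239. After flipping Y the toolpath is (95.91,69.66) → (95.15,73.48) → (92.99,76.72) → (89.75,78.88) → (85.93,79.64) → (82.11,78.88) → (78.87,76.72) → (76.71,73.48) → (75.95,69.66) → (76.71,65.84) → (78.87,62.60) → (82.11,60.44) → (85.93,59.68) → (89.75,60.44) → (92.99,62.60) → (95.15,65.84) → (95.91,69.66), returning to the start.

Shape 2 is a open polyline drawn with `<path>`. Its stroke #000000 means score at S527, F2239. After flipping Y the toolpath is (143.83,49.91) → (38.96,11.35) → (30.01,6.29) → (174.83,44.95) → (71.83,29.10).

Shape 3 is a rectangle drawn with `<polygon>`. Its stroke #000000 means score at S527, F2239. After flipping Y the toolpath is (82.75,48.04) → (153.67,48.04) → (153.67,25.86) → (82.75,25.86) → (82.75,48.04), returning to the start.

Shape 4 is a open polyline drawn with `<polyline>`. Its stroke #000000 means score at S527, F2239. After flipping Y the toolpath is (83.91,50.91) → (20.36,21.64) → (55.65,65.35) → (147.01,44.10) → (67.33,51.49).

Shape 5 is a regular polygon drawn with `<polygon>`. Its stroke #000000 means score at S527, F2239. After flipping Y the toolpath is (47.61,35.61) → (57.55,51.44) → (75.77,55.61) → (91.60,45.67) → (95.77,27.45) → (85.83,11.62) → (67.61,7.45) → (51.78,17.39) → (47.61,35.61), returning to the start.

(bCNC post)
(Date: synthetic)
G21
G90
G00 X95.91 Y69.66
M3 S527
G1 X95.15 Y73.48 F2239
G1 X92.99 Y76.72
G1 X89.75 Y78.88
G1 X85.93 Y79.64
G1 X82.11 Y78.88
G1 X78.87 Y76.72
G1 X76.71 Y73.48
G1 X75.95 Y69.66
G1 X76.71 Y65.84
G1 X78.87 Y62.60
G1 X82.11 Y60.44
G1 X85.93 Y59.68
G1 X89.75 Y60.44
G1 X92.99 Y62.60
G1 X95.15 Y65.84
G1 X95.91 Y69.66
M5
G00 X143.83 Y49.91
M3 S527
G1 X38.96 Y11.35 F2239
G1 X30.01 Y6.29
G1 X174.83 Y44.95
G1 X71.83 Y29.10
M5
G00 X82.75 Y48.04
M3 S527
G1 X153.67 Y48.04 F2239
G1 X153.67 Y25.86
G1 X82.75 Y25.86
G1 X82.75 Y48.04
M5
G00 X83.91 Y50.91
M3 S527
G1 X20.36 Y21.64 F2239
G1 X55.65 Y65.35
G1 X147.01 Y44.10
G1 X67.33 Y51.49
M5
G00 X47.61 Y35.61
M3 S527
G1 X57.55 Y51.44 F2239
G1 X75.77 Y55.61
G1 X91.60 Y45.67
G1 X95.77 Y27.45
G1 X85.83 Y11.62
G1 X67.61 Y7.45
G1 X51.78 Y17.39
G1 X47.61 Y35.61
M5
G00 X0.00 Y0.00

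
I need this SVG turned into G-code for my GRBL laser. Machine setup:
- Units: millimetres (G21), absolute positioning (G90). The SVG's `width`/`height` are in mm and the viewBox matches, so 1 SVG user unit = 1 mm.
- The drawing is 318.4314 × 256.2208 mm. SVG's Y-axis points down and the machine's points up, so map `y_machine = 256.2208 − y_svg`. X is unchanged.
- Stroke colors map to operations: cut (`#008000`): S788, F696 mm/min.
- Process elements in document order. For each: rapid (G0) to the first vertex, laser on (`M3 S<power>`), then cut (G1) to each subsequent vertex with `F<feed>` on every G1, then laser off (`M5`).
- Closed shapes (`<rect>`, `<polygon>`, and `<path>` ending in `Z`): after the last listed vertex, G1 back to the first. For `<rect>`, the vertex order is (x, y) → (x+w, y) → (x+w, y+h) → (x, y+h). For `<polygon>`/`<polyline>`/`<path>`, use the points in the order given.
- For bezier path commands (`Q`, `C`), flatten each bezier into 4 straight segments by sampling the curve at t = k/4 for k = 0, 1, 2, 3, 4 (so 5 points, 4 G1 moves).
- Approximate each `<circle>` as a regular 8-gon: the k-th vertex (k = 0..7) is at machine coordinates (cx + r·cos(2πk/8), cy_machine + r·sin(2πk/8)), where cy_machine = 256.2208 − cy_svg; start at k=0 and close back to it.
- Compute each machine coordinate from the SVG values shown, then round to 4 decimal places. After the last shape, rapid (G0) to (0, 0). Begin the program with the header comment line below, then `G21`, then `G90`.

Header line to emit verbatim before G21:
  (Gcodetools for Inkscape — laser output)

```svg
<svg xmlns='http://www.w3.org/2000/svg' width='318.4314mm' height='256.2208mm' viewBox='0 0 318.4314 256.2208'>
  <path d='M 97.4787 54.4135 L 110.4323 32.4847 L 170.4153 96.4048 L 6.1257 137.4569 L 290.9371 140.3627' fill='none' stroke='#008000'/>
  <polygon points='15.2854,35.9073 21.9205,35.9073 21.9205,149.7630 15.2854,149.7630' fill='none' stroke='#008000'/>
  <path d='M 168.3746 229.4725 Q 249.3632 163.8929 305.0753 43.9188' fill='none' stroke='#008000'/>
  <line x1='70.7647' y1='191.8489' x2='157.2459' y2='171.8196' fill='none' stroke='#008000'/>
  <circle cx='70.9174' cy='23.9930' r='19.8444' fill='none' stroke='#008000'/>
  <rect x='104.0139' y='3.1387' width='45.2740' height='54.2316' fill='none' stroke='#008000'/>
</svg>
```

Since the viewBox matches the mm dimensions, user units are millimetres directly. The only transform is the Y-flip y_m = 256.2208 − y_svg.

Shape 1 is a open polyline drawn with `<path>`. Its stroke #008000 means cut at S788, F696. After flipping Y the toolpath is (97.4787,201.8073) → (110.4323,223.7361) → (170.4153,159.8160) → (6.1257,118.7639) → (290.9371,115.8581).

Shape 2 is a rectangle drawn with `<polygon>`. Its stroke #008000 means cut at S788, F696. After flipping Y the toolpath is (15.2854,220.3135) → (21.9205,220.3135) → (21.9205,106.4578) → (15.2854,106.4578) → (15.2854,220.3135), returning to the start.

Shape 3 is a quadratic bezier drawn with `<path>`. Its stroke #008000 means cut at S788, F696. After flipping Y the toolpath is (168.3746,26.7483) → (207.2891,62.9378) → (243.0441,105.9265) → (275.6395,155.7146) → (305.0753,212.3020).

Shape 4 is a line segment drawn with `<line>`. Its stroke #008000 means cut at S788, F696. After flipping Y the toolpath is (70.7647,64.3719) → (157.2459,84.4012).

Shape 5 is a circle drawn with `<circle>`. Its stroke #008000 means cut at S788, F696. After flipping Y the toolpath is (90.7618,232.2278) → (84.9495,246.2599) → (70.9174,252.0722) → (56.8853,246.2599) → (51.0730,232.2278) → (56.8853,218.1957) → (70.9174,212.3834) → (84.9495,218.1957) → (90.7618,232.2278), returning to the start.

Shape 6 is a rectangle drawn with `<rect>`. Its stroke #008000 means cut at S788, F696. After flipping Y the toolpath is (104.0139,253.0821) → (149.2879,253.0821) → (149.2879,198.8505) → (104.0139,198.8505) → (104.0139,253.0821), returning to the start.

(Gcodetools for Inkscape — laser output)
G21
G90
G0 X97.4787 Y201.8073
M3 S788
G1 X110.4323 Y223.7361 F696
G1 X170.4153 Y159.8160 F696
G1 X6.1257 Y118.7639 F696
G1 X290.9371 Y115.8581 F696
M5
G0 X15.2854 Y220.3135
M3 S788
G1 X21.9205 Y220.3135 F696
G1 X21.9205 Y106.4578 F696
G1 X15.2854 Y106.4578 F696
G1 X15.2854 Y220.3135 F696
M5
G0 X168.3746 Y26.7483
M3 S788
G1 X207.2891 Y62.9378 F696
G1 X243.0441 Y105.9265 F696
G1 X275.6395 Y155.7146 F696
G1 X305.0753 Y212.3020 F696
M5
G0 X70.7647 Y64.3719
M3 S788
G1 X157.2459 Y84.4012 F696
M5
G0 X90.7618 Y232.2278
M3 S788
G1 X84.9495 Y246.2599 F696
G1 X70.9174 Y252.0722 F696
G1 X56.8853 Y246.2599 F696
G1 X51.0730 Y232.2278 F696
G1 X56.8853 Y218.1957 F696
G1 X70.9174 Y212.3834 F696
G1 X84.9495 Y218.1957 F696
G1 X90.7618 Y232.2278 F696
M5
G0 X104.0139 Y253.0821
M3 S788
G1 X149.2879 Y253.0821 F696
G1 X149.2879 Y198.8505 F696
G1 X104.0139 Y198.8505 F696
G1 X104.0139 Y253.0821 F696
M5
G0 X0.0000 Y0.0000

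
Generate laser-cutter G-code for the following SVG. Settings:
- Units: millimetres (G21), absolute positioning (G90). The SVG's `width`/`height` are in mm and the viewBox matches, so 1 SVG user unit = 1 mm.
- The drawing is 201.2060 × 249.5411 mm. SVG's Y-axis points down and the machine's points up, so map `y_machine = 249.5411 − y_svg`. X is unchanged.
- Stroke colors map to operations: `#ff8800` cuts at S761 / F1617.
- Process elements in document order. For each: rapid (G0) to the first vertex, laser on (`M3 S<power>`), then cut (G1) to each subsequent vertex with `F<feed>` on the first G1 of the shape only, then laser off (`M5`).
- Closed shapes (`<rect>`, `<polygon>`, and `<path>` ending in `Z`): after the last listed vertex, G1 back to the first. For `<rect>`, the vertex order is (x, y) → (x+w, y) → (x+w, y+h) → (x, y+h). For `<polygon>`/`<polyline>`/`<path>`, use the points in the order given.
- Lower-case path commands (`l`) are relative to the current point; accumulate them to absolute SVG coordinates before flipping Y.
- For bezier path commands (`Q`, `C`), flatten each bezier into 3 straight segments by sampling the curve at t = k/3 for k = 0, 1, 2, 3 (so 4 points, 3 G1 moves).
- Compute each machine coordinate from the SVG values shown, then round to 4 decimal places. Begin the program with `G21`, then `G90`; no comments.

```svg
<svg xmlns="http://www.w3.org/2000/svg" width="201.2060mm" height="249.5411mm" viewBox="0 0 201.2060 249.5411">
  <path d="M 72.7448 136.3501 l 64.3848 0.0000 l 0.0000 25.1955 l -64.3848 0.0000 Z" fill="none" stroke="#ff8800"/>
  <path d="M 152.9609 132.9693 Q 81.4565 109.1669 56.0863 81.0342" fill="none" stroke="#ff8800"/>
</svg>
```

Since the viewBox matches the mm dimensions, user units are millimetres directly. The only transform is the Y-flip y_m = 249.5411 − y_svg.

Shape 1 is a rectangle drawn with `<path>`. Its stroke #ff8800 means cut at S761, F1617. After flipping Y the toolpath is (72.7448,113.1910) → (137.1296,113.1910) → (137.1296,87.9955) → (72.7448,87.9955) → (72.7448,113.1910), returning to the start.

Shape 2 is a quadratic bezier drawn with `<path>`. Its stroke #ff8800 means cut at S761, F1617. After flipping Y the toolpath is (152.9609,116.5718) → (110.4173,132.9212) → (78.1258,150.2329) → (56.0863,168.5069).

G21
G90
G0 X72.7448 Y113.1910
M3 S761
G1 X137.1296 Y113.1910 F1617
G1 X137.1296 Y87.9955
G1 X72.7448 Y87.9955
G1 X72.7448 Y113.1910
M5
G0 X152.9609 Y116.5718
M3 S761
G1 X110.4173 Y132.9212 F1617
G1 X78.1258 Y150.2329
G1 X56.0863 Y168.5069
M5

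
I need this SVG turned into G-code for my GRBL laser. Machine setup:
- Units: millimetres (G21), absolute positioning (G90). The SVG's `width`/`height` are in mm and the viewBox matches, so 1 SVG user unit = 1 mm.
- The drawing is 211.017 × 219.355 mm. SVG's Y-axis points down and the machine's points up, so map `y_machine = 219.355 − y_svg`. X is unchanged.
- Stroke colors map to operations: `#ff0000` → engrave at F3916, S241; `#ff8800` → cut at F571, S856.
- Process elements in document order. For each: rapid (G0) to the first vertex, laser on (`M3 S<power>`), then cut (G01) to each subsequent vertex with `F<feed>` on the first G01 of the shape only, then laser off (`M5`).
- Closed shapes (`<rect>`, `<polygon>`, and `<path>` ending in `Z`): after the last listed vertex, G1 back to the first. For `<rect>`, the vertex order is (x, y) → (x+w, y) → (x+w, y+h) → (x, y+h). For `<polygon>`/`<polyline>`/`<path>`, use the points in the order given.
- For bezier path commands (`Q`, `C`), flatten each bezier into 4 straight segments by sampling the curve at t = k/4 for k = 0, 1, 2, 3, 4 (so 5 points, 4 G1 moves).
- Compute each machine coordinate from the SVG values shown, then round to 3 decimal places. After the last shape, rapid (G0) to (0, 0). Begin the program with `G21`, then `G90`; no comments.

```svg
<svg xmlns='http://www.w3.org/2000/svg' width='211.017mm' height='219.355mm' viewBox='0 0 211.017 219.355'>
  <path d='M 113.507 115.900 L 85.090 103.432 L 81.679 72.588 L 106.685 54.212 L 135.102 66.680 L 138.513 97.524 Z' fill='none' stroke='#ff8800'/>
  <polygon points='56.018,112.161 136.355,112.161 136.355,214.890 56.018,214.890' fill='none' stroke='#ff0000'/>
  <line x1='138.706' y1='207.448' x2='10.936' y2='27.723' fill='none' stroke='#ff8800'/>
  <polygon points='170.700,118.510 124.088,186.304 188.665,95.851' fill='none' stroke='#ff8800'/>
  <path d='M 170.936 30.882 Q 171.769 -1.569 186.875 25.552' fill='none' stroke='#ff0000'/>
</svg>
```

G21
G90
G0 X113.507 Y103.455
M3 S856
G01 X85.090 Y115.923 F571
G01 X81.679 Y146.767
G01 X106.685 Y165.143
G01 X135.102 Y152.675
G01 X138.513 Y121.831
G01 X113.507 Y103.455
M5
G0 X56.018 Y107.194
M3 S241
G01 X136.355 Y107.194 F3916
G01 X136.355 Y4.465
G01 X56.018 Y4.465
G01 X56.018 Y107.194
M5
G0 X138.706 Y11.907
M3 S856
G01 X10.936 Y191.632 F571
M5
G0 X170.700 Y100.845
M3 S856
G01 X124.088 Y33.051 F571
G01 X188.665 Y123.504
G01 X170.700 Y100.845
M5
G0 X170.936 Y188.473
M3 S241
G01 X172.245 Y200.975 F3916
G01 X175.337 Y206.031
G01 X180.214 Y203.640
G01 X186.875 Y193.803
M5
G0 X0.000 Y0.000

Since the viewBox matches the mm dimensions, user units are millimetres directly. The only transform is the Y-flip y_m = 219.355 − y_svg.

Shape 1 is a regular polygon drawn with `<path>`. Its stroke #ff8800 means cut at S856, F571. After flipping Y the toolpath is (113.507,103.455) → (85.090,115.923) → (81.679,146.767) → (106.685,165.143) → (135.102,152.675) → (138.513,121.831) → (113.507,103.455), returning to the start.

Shape 2 is a rectangle drawn with `<polygon>`. Its stroke #ff0000 means engrave at S241, F3916. After flipping Y the toolpath is (56.018,107.194) → (136.355,107.194) → (136.355,4.465) → (56.018,4.465) → (56.018,107.194), returning to the start.

Shape 3 is a line segment drawn with `<line>`. Its stroke #ff8800 means cut at S856, F571. After flipping Y the toolpath is (138.706,11.907) → (10.936,191.632).

Shape 4 is a closed polygon drawn with `<polygon>`. Its stroke #ff8800 means cut at S856, F571. After flipping Y the toolpath is (170.700,100.845) → (124.088,33.051) → (188.665,123.504) → (170.700,100.845), returning to the start.

Shape 5 is a quadratic bezier drawn with `<path>`. Its stroke #ff0000 means engrave at S241, F3916. After flipping Y the toolpath is (170.936,188.473) → (172.245,200.975) → (175.337,206.031) → (180.214,203.640) → (186.875,193.803).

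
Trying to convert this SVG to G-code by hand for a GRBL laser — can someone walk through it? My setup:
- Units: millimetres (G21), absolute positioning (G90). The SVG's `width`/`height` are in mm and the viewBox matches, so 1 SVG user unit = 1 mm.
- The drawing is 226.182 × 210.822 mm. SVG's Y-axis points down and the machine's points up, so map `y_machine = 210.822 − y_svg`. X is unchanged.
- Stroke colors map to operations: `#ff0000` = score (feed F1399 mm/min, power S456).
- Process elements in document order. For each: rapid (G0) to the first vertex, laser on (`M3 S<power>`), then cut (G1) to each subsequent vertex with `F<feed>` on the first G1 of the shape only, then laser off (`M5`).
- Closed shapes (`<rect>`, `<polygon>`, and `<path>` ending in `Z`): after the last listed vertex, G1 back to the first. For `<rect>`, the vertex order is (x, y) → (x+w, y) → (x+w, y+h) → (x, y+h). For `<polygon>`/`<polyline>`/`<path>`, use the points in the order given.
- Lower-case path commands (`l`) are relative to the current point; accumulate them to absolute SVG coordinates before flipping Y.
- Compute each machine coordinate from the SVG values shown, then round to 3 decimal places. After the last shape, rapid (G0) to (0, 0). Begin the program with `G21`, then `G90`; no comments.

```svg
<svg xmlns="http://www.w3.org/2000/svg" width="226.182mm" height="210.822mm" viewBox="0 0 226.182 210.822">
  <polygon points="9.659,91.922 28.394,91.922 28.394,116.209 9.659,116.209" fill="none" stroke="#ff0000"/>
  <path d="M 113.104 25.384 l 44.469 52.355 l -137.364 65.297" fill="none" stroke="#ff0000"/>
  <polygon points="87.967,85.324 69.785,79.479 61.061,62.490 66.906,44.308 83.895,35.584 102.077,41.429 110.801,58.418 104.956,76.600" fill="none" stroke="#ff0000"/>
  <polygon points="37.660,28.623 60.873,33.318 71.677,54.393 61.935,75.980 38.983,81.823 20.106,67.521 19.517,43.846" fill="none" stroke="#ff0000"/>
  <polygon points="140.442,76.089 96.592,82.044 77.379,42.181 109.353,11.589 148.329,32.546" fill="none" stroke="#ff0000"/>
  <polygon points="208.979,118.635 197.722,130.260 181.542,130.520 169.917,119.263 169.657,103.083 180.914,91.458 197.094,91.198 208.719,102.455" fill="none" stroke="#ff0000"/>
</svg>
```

1 u = 1 mm; y_m = 210.822 − y.

[1] `<polygon>` rectangle, #ff0000→score S456 F1399: (9.659,118.900) → (28.394,118.900) → (28.394,94.613) → (9.659,94.613) → (9.659,118.900) (closed)

[2] `<path>` open polyline, #ff0000→score S456 F1399: (113.104,185.438) → (157.573,133.083) → (20.209,67.786)

[3] `<polygon>` regular polygon, #ff0000→score S456 F1399: (87.967,125.498) → (69.785,131.343) → (61.061,148.332) → (66.906,166.514) → (83.895,175.238) → (102.077,169.393) → (110.801,152.404) → (104.956,134.222) → (87.967,125.498) (closed)

[4] `<polygon>` regular polygon, #ff0000→score S456 F1399: (37.660,182.199) → (60.873,177.504) → (71.677,156.429) → (61.935,134.842) → (38.983,128.999) → (20.106,143.301) → (19.517,166.976) → (37.660,182.199) (closed)

[5] `<polygon>` regular polygon, #ff0000→score S456 F1399: (140.442,134.733) → (96.592,128.778) → (77.379,168.641) → (109.353,199.233) → (148.329,178.276) → (140.442,134.733) (closed)

[6] `<polygon>` regular polygon, #ff0000→score S456 F1399: (208.979,92.187) → (197.722,80.562) → (181.542,80.302) → (169.917,91.559) → (169.657,107.739) → (180.914,119.364) → (197.094,119.624) → (208.719,108.367) → (208.979,92.187) (closed)

G21
G90
G0 X9.659 Y118.900
M3 S456
G1 X28.394 Y118.900 F1399
G1 X28.394 Y94.613
G1 X9.659 Y94.613
G1 X9.659 Y118.900
M5
G0 X113.104 Y185.438
M3 S456
G1 X157.573 Y133.083 F1399
G1 X20.209 Y67.786
M5
G0 X87.967 Y125.498
M3 S456
G1 X69.785 Y131.343 F1399
G1 X61.061 Y148.332
G1 X66.906 Y166.514
G1 X83.895 Y175.238
G1 X102.077 Y169.393
G1 X110.801 Y152.404
G1 X104.956 Y134.222
G1 X87.967 Y125.498
M5
G0 X37.660 Y182.199
M3 S456
G1 X60.873 Y177.504 F1399
G1 X71.677 Y156.429
G1 X61.935 Y134.842
G1 X38.983 Y128.999
G1 X20.106 Y143.301
G1 X19.517 Y166.976
G1 X37.660 Y182.199
M5
G0 X140.442 Y134.733
M3 S456
G1 X96.592 Y128.778 F1399
G1 X77.379 Y168.641
G1 X109.353 Y199.233
G1 X148.329 Y178.276
G1 X140.442 Y134.733
M5
G0 X208.979 Y92.187
M3 S456
G1 X197.722 Y80.562 F1399
G1 X181.542 Y80.302
G1 X169.917 Y91.559
G1 X169.657 Y107.739
G1 X180.914 Y119.364
G1 X197.094 Y119.624
G1 X208.719 Y108.367
G1 X208.979 Y92.187
M5
G0 X0.000 Y0.000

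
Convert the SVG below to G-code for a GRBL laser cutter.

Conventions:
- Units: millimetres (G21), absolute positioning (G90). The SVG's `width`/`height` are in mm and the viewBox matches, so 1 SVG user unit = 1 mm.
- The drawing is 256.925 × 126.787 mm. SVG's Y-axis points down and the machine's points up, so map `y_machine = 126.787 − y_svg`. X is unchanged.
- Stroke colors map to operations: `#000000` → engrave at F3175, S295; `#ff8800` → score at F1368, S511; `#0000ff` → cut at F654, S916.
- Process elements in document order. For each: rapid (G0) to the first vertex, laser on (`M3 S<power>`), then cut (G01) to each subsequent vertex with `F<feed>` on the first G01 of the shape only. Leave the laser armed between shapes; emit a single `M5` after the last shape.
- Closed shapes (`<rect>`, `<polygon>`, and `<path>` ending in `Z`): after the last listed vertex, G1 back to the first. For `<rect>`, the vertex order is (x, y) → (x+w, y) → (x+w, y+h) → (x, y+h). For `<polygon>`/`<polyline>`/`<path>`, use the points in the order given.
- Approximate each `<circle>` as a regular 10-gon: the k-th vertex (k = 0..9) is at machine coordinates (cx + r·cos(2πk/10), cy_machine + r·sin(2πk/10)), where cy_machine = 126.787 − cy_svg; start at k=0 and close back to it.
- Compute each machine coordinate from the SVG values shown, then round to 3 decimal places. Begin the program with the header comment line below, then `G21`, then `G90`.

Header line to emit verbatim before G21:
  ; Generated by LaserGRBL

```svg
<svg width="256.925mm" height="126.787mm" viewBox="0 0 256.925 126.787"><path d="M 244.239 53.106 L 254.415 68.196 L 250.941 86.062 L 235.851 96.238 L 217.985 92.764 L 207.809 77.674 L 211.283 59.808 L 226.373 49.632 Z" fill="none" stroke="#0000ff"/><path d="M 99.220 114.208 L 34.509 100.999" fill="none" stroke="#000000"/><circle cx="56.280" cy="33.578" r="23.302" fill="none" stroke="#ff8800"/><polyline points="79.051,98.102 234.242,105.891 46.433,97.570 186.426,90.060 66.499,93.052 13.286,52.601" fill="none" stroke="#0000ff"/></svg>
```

; Generated by LaserGRBL
G21
G90
G0 X244.239 Y73.681
M3 S916
G01 X254.415 Y58.591 F654
G01 X250.941 Y40.725
G01 X235.851 Y30.549
G01 X217.985 Y34.023
G01 X207.809 Y49.113
G01 X211.283 Y66.979
G01 X226.373 Y77.155
G01 X244.239 Y73.681
G0 X99.220 Y12.579
M3 S295
G01 X34.509 Y25.788 F3175
G0 X79.582 Y93.209
M3 S511
G01 X75.132 Y106.906 F1368
G01 X63.481 Y115.371
G01 X49.079 Y115.371
G01 X37.428 Y106.906
G01 X32.978 Y93.209
G01 X37.428 Y79.512
G01 X49.079 Y71.047
G01 X63.481 Y71.047
G01 X75.132 Y79.512
G01 X79.582 Y93.209
G0 X79.051 Y28.685
M3 S916
G01 X234.242 Y20.896 F654
G01 X46.433 Y29.217
G01 X186.426 Y36.727
G01 X66.499 Y33.735
G01 X13.286 Y74.186
M5

viewBox `0 0 256.925 126.787` with mm width/height → 1 unit = 1 mm. Flip: y_m = 126.787 − y_svg.

**Shape 1** — `<path>` regular polygon, stroke `#0000ff` → cut (S916, F654). Machine vertices: (244.239,73.681) → (254.415,58.591) → (250.941,40.725) → (235.851,30.549) → (217.985,34.023) → (207.809,49.113) → (211.283,66.979) → (226.373,77.155) → (244.239,73.681). Closed: final G1 returns to the first vertex.

**Shape 2** — `<path>` line segment, stroke `#000000` → engrave (S295, F3175). Machine vertices: (99.220,12.579) → (34.509,25.788). Open path.

**Shape 3** — `<circle>` circle, stroke `#ff8800` → score (S511, F1368). Machine vertices: (79.582,93.209) → (75.132,106.906) → (63.481,115.371) → (49.079,115.371) → (37.428,106.906) → (32.978,93.209) → (37.428,79.512) → (49.079,71.047) → (63.481,71.047) → (75.132,79.512) → (79.582,93.209). Closed: final G1 returns to the first vertex.

**Shape 4** — `<polyline>` open polyline, stroke `#0000ff` → cut (S916, F654). Machine vertices: (79.051,28.685) → (234.242,20.896) → (46.433,29.217) → (186.426,36.727) → (66.499,33.735) → (13.286,74.186). Open path.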